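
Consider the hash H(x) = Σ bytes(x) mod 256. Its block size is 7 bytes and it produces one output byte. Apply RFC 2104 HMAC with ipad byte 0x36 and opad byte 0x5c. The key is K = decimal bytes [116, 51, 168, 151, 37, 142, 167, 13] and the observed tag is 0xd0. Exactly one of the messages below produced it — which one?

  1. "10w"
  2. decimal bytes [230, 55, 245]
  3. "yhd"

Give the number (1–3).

Key decimal bytes [116, 51, 168, 151, 37, 142, 167, 13] = 74 33 a8 97 25 8e a7 0d is 8 bytes > B = 7, so hash it first: H(key) = 4d, then zero-pad to 7 bytes: K' = 4d 00 00 00 00 00 00.
K' ⊕ ipad = 7b 36 36 36 36 36 36; K' ⊕ opad = 11 5c 5c 5c 5c 5c 5c.
m1: inner = H(7b 36 36 36 36 36 36 31 30 77) = 97; tag = H(11 5c 5c 5c 5c 5c 5c 97) = d0 ← matches
m2: inner = H(7b 36 36 36 36 36 36 e6 37 f5) = d1; tag = H(11 5c 5c 5c 5c 5c 5c d1) = 0a
m3: inner = H(7b 36 36 36 36 36 36 79 68 64) = 04; tag = H(11 5c 5c 5c 5c 5c 5c 04) = 3d

1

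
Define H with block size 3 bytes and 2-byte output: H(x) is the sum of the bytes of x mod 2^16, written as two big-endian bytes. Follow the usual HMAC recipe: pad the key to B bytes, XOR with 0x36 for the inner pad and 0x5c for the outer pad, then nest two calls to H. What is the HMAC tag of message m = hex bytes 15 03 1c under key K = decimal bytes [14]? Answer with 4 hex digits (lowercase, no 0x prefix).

01e2

Key decimal bytes [14] = 0e is 1 byte ≤ B = 3; zero-pad to 3 bytes: K' = 0e 00 00.
K' ⊕ ipad = 38 36 36.  K' ⊕ opad = 52 5c 5c.
Inner input = (K'⊕ipad) ∥ m = 38 36 36 ∥ 15 03 1c.
Inner hash: sum = 56+54+54+21+3+28 = 216 → 00 d8.
Outer input = (K'⊕opad) ∥ inner = 52 5c 5c ∥ 00 d8.
Outer hash (tag): sum = 82+92+92+0+216 = 482 → 01 e2.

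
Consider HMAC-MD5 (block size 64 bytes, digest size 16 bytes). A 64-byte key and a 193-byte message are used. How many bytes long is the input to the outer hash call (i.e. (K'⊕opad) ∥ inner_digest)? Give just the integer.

80

Key is 64 ≤ 64 bytes, zero-padded: |K'| = 64.
Outer input = (K'⊕opad) ∥ H(inner) → 64 + 16 = 80 bytes.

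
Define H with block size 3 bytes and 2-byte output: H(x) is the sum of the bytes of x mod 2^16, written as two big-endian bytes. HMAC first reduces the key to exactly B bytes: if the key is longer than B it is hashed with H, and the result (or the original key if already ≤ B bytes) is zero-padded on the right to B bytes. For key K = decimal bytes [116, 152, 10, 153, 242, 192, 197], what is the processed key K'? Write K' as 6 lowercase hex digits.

042600

|K| = 7 > B = 3, so first hash the key.
H(K): sum = 116+152+10+153+242+192+197 = 1062 → 04 26.
Zero-pad H(K) = 04 26 to 3 bytes: K' = 04 26 00.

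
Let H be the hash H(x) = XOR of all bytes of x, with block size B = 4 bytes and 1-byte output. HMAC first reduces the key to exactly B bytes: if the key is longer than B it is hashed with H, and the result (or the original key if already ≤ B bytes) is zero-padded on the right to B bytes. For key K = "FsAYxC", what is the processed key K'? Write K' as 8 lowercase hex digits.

16000000

|K| = 6 > B = 4, so first hash the key.
H(K): XOR 46⊕73⊕41⊕59⊕78⊕43 = 16.
Zero-pad H(K) = 16 to 4 bytes: K' = 16 00 00 00.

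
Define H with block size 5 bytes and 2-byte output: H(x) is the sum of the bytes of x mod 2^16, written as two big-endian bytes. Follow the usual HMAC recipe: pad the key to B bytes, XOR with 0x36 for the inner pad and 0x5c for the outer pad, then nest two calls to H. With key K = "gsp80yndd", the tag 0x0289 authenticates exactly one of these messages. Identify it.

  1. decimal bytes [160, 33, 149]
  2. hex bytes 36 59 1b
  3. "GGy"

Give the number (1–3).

Key "gsp80yndd" = 67 73 70 38 30 79 6e 64 64 is 9 bytes > B = 5, so hash it first: H(key) = 03 61, then zero-pad to 5 bytes: K' = 03 61 00 00 00.
K' ⊕ ipad = 35 57 36 36 36; K' ⊕ opad = 5f 3d 5c 5c 5c.
m1: inner = H(35 57 36 36 36 a0 21 95) = 02 84; tag = H(5f 3d 5c 5c 5c 02 84) = 0236
m2: inner = H(35 57 36 36 36 36 59 1b) = 01 d8; tag = H(5f 3d 5c 5c 5c 01 d8) = 0289 ← matches
m3: inner = H(35 57 36 36 36 47 47 79) = 02 35; tag = H(5f 3d 5c 5c 5c 02 35) = 01e7

2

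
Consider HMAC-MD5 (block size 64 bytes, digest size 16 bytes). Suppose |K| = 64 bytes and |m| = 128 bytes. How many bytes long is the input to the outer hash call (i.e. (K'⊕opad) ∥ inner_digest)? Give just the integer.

Key is 64 ≤ 64 bytes, zero-padded: |K'| = 64.
Outer input = (K'⊕opad) ∥ H(inner) → 64 + 16 = 80 bytes.

80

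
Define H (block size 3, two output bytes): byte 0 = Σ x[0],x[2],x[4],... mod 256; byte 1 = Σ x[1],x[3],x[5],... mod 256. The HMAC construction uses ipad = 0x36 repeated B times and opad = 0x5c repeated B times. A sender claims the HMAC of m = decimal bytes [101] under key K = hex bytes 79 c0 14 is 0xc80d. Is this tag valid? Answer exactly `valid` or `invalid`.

valid

Key hex bytes 79 c0 14 is exactly B = 3 bytes: K' = 79 c0 14.
K' ⊕ ipad = 4f f6 22; K' ⊕ opad = 25 9c 48.
Inner hash: even-index sum = 113 mod 256 = 113; odd-index sum = 347 mod 256 = 91 → 71 5b.
Outer hash (recomputed tag): even-index sum = 200 mod 256 = 200; odd-index sum = 269 mod 256 = 13 → c8 0d.
Recomputed tag = c80d; claimed = c80d → match.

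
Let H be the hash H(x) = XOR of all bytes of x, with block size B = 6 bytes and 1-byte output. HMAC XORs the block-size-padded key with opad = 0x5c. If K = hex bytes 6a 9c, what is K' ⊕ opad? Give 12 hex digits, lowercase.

36c05c5c5c5c

Key hex bytes 6a 9c is 2 bytes ≤ B = 6; zero-pad to 6 bytes: K' = 6a 9c 00 00 00 00.
XOR each byte with 0x5c: 6a⊕5c=36, 9c⊕5c=c0, 00⊕5c=5c, 00⊕5c=5c, 00⊕5c=5c, 00⊕5c=5c.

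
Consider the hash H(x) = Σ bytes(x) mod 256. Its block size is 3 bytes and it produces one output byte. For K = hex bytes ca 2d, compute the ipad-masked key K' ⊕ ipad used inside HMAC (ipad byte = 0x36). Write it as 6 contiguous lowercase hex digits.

Key hex bytes ca 2d is 2 bytes ≤ B = 3; zero-pad to 3 bytes: K' = ca 2d 00.
XOR each byte with 0x36: ca⊕36=fc, 2d⊕36=1b, 00⊕36=36.

fc1b36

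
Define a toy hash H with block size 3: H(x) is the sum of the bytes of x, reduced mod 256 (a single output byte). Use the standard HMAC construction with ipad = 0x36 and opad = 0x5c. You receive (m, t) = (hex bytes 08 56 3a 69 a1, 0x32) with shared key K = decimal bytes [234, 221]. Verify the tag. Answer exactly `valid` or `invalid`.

valid

Key decimal bytes [234, 221] = ea dd is 2 bytes ≤ B = 3; zero-pad to 3 bytes: K' = ea dd 00.
K' ⊕ ipad = dc eb 36; K' ⊕ opad = b6 81 5c.
Inner hash: sum = 220+235+54+8+86+58+105+161 = 927; mod 256 = 159 → 9f.
Outer hash (recomputed tag): sum = 182+129+92+159 = 562; mod 256 = 50 → 32.
Recomputed tag = 32; claimed = 32 → match.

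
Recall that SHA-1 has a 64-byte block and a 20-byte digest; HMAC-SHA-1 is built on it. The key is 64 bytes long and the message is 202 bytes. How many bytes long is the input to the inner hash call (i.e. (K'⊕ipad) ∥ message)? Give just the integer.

266

Key is 64 ≤ 64 bytes, zero-padded: |K'| = 64.
Inner input = (K'⊕ipad) ∥ m → 64 + 202 = 266 bytes.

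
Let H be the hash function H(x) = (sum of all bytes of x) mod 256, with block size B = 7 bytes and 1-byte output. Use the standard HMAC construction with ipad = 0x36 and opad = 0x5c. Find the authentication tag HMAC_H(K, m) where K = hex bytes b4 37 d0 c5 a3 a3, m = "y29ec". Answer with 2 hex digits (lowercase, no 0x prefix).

3a

Key hex bytes b4 37 d0 c5 a3 a3 is 6 bytes ≤ B = 7; zero-pad to 7 bytes: K' = b4 37 d0 c5 a3 a3 00.
K' ⊕ ipad = 82 01 e6 f3 95 95 36.  K' ⊕ opad = e8 6b 8c 99 ff ff 5c.
Inner input = (K'⊕ipad) ∥ m = 82 01 e6 f3 95 95 36 ∥ 79 32 39 65 63.
Inner hash: sum = 130+1+230+243+149+149+54+121+50+57+101+99 = 1384; mod 256 = 104 → 68.
Outer input = (K'⊕opad) ∥ inner = e8 6b 8c 99 ff ff 5c ∥ 68.
Outer hash (tag): sum = 232+107+140+153+255+255+92+104 = 1338; mod 256 = 58 → 3a.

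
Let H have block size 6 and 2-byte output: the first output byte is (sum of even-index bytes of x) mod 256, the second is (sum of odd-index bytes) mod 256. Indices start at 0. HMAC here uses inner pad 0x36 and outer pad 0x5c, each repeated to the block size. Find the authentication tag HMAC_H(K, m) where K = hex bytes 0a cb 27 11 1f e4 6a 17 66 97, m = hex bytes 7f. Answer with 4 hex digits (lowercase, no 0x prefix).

Key hex bytes 0a cb 27 11 1f e4 6a 17 66 97 is 10 bytes > B = 6, so hash it first: H(key) = 20 6e, then zero-pad to 6 bytes: K' = 20 6e 00 00 00 00.
K' ⊕ ipad = 16 58 36 36 36 36.  K' ⊕ opad = 7c 32 5c 5c 5c 5c.
Inner input = (K'⊕ipad) ∥ m = 16 58 36 36 36 36 ∥ 7f.
Inner hash: even-index sum = 257 mod 256 = 1; odd-index sum = 196 mod 256 = 196 → 01 c4.
Outer input = (K'⊕opad) ∥ inner = 7c 32 5c 5c 5c 5c ∥ 01 c4.
Outer hash (tag): even-index sum = 309 mod 256 = 53; odd-index sum = 430 mod 256 = 174 → 35 ae.

35ae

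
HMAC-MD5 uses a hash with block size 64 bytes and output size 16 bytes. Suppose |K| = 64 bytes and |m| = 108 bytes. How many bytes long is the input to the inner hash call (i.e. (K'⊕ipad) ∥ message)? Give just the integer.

Key is 64 ≤ 64 bytes, zero-padded: |K'| = 64.
Inner input = (K'⊕ipad) ∥ m → 64 + 108 = 172 bytes.

172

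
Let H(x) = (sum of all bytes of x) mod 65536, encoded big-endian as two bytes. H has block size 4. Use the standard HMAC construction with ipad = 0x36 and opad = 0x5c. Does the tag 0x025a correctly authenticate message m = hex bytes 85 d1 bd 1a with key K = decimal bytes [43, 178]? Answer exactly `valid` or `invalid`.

Key decimal bytes [43, 178] = 2b b2 is 2 bytes ≤ B = 4; zero-pad to 4 bytes: K' = 2b b2 00 00.
K' ⊕ ipad = 1d 84 36 36; K' ⊕ opad = 77 ee 5c 5c.
Inner hash: sum = 29+132+54+54+133+209+189+26 = 826 → 03 3a.
Outer hash (recomputed tag): sum = 119+238+92+92+3+58 = 602 → 02 5a.
Recomputed tag = 025a; claimed = 025a → match.

valid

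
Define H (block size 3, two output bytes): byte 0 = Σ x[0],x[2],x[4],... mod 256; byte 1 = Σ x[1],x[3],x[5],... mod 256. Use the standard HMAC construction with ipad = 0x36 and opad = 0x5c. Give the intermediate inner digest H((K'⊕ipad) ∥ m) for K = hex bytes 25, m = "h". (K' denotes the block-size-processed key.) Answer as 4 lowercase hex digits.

Key hex bytes 25 is 1 byte ≤ B = 3; zero-pad to 3 bytes: K' = 25 00 00.
K' ⊕ ipad = 13 36 36.
Inner input = 13 36 36 ∥ 68.
Inner hash: even-index sum = 73 mod 256 = 73; odd-index sum = 158 mod 256 = 158 → 49 9e.

499e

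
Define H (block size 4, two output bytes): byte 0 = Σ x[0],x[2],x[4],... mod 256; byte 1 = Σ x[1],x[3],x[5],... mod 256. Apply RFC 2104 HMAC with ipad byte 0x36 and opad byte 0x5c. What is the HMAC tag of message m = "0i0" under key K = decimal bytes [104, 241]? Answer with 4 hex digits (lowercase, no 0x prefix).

Key decimal bytes [104, 241] = 68 f1 is 2 bytes ≤ B = 4; zero-pad to 4 bytes: K' = 68 f1 00 00.
K' ⊕ ipad = 5e c7 36 36.  K' ⊕ opad = 34 ad 5c 5c.
Inner input = (K'⊕ipad) ∥ m = 5e c7 36 36 ∥ 30 69 30.
Inner hash: even-index sum = 244 mod 256 = 244; odd-index sum = 358 mod 256 = 102 → f4 66.
Outer input = (K'⊕opad) ∥ inner = 34 ad 5c 5c ∥ f4 66.
Outer hash (tag): even-index sum = 388 mod 256 = 132; odd-index sum = 367 mod 256 = 111 → 84 6f.

846f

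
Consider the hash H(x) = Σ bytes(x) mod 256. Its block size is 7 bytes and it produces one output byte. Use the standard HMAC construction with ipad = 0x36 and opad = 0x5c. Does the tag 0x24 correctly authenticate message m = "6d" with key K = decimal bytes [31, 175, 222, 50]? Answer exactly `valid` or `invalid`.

Key decimal bytes [31, 175, 222, 50] = 1f af de 32 is 4 bytes ≤ B = 7; zero-pad to 7 bytes: K' = 1f af de 32 00 00 00.
K' ⊕ ipad = 29 99 e8 04 36 36 36; K' ⊕ opad = 43 f3 82 6e 5c 5c 5c.
Inner hash: sum = 41+153+232+4+54+54+54+54+100 = 746; mod 256 = 234 → ea.
Outer hash (recomputed tag): sum = 67+243+130+110+92+92+92+234 = 1060; mod 256 = 36 → 24.
Recomputed tag = 24; claimed = 24 → match.

valid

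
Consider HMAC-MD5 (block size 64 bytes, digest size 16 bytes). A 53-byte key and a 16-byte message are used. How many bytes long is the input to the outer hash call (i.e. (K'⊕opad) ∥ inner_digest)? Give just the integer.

Key is 53 ≤ 64 bytes, zero-padded: |K'| = 64.
Outer input = (K'⊕opad) ∥ H(inner) → 64 + 16 = 80 bytes.

80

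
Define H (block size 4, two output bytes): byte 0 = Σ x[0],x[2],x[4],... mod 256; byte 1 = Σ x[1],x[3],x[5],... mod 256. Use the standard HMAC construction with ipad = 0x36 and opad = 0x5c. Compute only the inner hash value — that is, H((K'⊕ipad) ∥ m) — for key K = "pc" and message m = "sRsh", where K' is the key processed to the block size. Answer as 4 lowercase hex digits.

6245

Key "pc" = 70 63 is 2 bytes ≤ B = 4; zero-pad to 4 bytes: K' = 70 63 00 00.
K' ⊕ ipad = 46 55 36 36.
Inner input = 46 55 36 36 ∥ 73 52 73 68.
Inner hash: even-index sum = 354 mod 256 = 98; odd-index sum = 325 mod 256 = 69 → 62 45.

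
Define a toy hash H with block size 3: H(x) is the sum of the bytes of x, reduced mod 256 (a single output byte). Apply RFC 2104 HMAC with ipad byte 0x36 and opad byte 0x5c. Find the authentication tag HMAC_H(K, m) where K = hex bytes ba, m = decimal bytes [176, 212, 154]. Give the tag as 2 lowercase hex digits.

b4

Key hex bytes ba is 1 byte ≤ B = 3; zero-pad to 3 bytes: K' = ba 00 00.
K' ⊕ ipad = 8c 36 36.  K' ⊕ opad = e6 5c 5c.
Inner input = (K'⊕ipad) ∥ m = 8c 36 36 ∥ b0 d4 9a.
Inner hash: sum = 140+54+54+176+212+154 = 790; mod 256 = 22 → 16.
Outer input = (K'⊕opad) ∥ inner = e6 5c 5c ∥ 16.
Outer hash (tag): sum = 230+92+92+22 = 436; mod 256 = 180 → b4.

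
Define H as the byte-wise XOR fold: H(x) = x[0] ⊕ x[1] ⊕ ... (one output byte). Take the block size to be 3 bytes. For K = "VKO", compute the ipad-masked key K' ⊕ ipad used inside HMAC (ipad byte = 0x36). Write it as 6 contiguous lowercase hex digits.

Key "VKO" = 56 4b 4f is exactly B = 3 bytes: K' = 56 4b 4f.
XOR each byte with 0x36: 56⊕36=60, 4b⊕36=7d, 4f⊕36=79.

607d79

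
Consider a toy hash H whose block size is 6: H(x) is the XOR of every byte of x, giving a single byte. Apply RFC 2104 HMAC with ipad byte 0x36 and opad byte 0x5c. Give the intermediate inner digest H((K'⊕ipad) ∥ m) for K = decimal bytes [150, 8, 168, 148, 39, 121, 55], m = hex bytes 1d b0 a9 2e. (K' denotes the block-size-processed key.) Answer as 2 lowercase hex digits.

Key decimal bytes [150, 8, 168, 148, 39, 121, 55] = 96 08 a8 94 27 79 37 is 7 bytes > B = 6, so hash it first: H(key) = cb, then zero-pad to 6 bytes: K' = cb 00 00 00 00 00.
K' ⊕ ipad = fd 36 36 36 36 36.
Inner input = fd 36 36 36 36 36 ∥ 1d b0 a9 2e.
Inner hash: XOR fd⊕36⊕36⊕36⊕36⊕36⊕1d⊕b0⊕a9⊕2e = e1.

e1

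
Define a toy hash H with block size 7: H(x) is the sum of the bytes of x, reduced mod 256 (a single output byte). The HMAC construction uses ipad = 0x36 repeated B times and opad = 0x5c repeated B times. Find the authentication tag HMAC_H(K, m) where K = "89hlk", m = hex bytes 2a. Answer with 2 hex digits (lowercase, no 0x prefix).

e4

Key "89hlk" = 38 39 68 6c 6b is 5 bytes ≤ B = 7; zero-pad to 7 bytes: K' = 38 39 68 6c 6b 00 00.
K' ⊕ ipad = 0e 0f 5e 5a 5d 36 36.  K' ⊕ opad = 64 65 34 30 37 5c 5c.
Inner input = (K'⊕ipad) ∥ m = 0e 0f 5e 5a 5d 36 36 ∥ 2a.
Inner hash: sum = 14+15+94+90+93+54+54+42 = 456; mod 256 = 200 → c8.
Outer input = (K'⊕opad) ∥ inner = 64 65 34 30 37 5c 5c ∥ c8.
Outer hash (tag): sum = 100+101+52+48+55+92+92+200 = 740; mod 256 = 228 → e4.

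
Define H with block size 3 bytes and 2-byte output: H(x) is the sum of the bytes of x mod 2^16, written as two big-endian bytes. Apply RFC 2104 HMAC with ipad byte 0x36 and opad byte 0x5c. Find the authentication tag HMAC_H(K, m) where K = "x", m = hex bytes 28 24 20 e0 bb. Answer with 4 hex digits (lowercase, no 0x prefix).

Key "x" = 78 is 1 byte ≤ B = 3; zero-pad to 3 bytes: K' = 78 00 00.
K' ⊕ ipad = 4e 36 36.  K' ⊕ opad = 24 5c 5c.
Inner input = (K'⊕ipad) ∥ m = 4e 36 36 ∥ 28 24 20 e0 bb.
Inner hash: sum = 78+54+54+40+36+32+224+187 = 705 → 02 c1.
Outer input = (K'⊕opad) ∥ inner = 24 5c 5c ∥ 02 c1.
Outer hash (tag): sum = 36+92+92+2+193 = 415 → 01 9f.

019f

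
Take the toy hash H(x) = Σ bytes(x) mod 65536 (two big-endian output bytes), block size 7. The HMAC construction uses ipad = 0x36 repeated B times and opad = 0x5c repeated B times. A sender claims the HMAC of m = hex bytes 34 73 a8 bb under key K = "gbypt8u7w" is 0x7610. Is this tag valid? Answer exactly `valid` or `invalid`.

invalid

Key "gbypt8u7w" = 67 62 79 70 74 38 75 37 77 is 9 bytes > B = 7, so hash it first: H(key) = 03 81, then zero-pad to 7 bytes: K' = 03 81 00 00 00 00 00.
K' ⊕ ipad = 35 b7 36 36 36 36 36; K' ⊕ opad = 5f dd 5c 5c 5c 5c 5c.
Inner hash: sum = 53+183+54+54+54+54+54+52+115+168+187 = 1028 → 04 04.
Outer hash (recomputed tag): sum = 95+221+92+92+92+92+92+4+4 = 784 → 03 10.
Recomputed tag = 0310; claimed = 7610 → mismatch.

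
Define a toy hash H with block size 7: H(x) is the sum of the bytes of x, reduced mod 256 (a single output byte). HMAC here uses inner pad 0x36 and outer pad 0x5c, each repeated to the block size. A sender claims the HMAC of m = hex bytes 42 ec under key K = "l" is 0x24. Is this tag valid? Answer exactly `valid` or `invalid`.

Key "l" = 6c is 1 byte ≤ B = 7; zero-pad to 7 bytes: K' = 6c 00 00 00 00 00 00.
K' ⊕ ipad = 5a 36 36 36 36 36 36; K' ⊕ opad = 30 5c 5c 5c 5c 5c 5c.
Inner hash: sum = 90+54+54+54+54+54+54+66+236 = 716; mod 256 = 204 → cc.
Outer hash (recomputed tag): sum = 48+92+92+92+92+92+92+204 = 804; mod 256 = 36 → 24.
Recomputed tag = 24; claimed = 24 → match.

valid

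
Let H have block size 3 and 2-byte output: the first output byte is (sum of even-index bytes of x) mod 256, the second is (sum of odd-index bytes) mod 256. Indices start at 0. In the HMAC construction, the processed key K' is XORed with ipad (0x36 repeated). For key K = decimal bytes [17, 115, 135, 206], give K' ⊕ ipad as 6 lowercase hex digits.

ae7736

Key decimal bytes [17, 115, 135, 206] = 11 73 87 ce is 4 bytes > B = 3, so hash it first: H(key) = 98 41, then zero-pad to 3 bytes: K' = 98 41 00.
XOR each byte with 0x36: 98⊕36=ae, 41⊕36=77, 00⊕36=36.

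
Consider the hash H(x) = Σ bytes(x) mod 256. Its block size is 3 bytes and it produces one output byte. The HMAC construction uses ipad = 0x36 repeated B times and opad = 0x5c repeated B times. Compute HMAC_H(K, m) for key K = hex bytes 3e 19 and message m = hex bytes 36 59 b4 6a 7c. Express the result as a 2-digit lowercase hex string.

99

Key hex bytes 3e 19 is 2 bytes ≤ B = 3; zero-pad to 3 bytes: K' = 3e 19 00.
K' ⊕ ipad = 08 2f 36.  K' ⊕ opad = 62 45 5c.
Inner input = (K'⊕ipad) ∥ m = 08 2f 36 ∥ 36 59 b4 6a 7c.
Inner hash: sum = 8+47+54+54+89+180+106+124 = 662; mod 256 = 150 → 96.
Outer input = (K'⊕opad) ∥ inner = 62 45 5c ∥ 96.
Outer hash (tag): sum = 98+69+92+150 = 409; mod 256 = 153 → 99.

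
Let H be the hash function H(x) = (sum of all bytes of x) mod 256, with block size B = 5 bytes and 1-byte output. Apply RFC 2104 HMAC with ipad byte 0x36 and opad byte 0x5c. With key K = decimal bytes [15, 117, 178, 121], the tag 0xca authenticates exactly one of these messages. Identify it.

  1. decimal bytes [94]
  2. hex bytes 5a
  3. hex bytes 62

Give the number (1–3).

2

Key decimal bytes [15, 117, 178, 121] = 0f 75 b2 79 is 4 bytes ≤ B = 5; zero-pad to 5 bytes: K' = 0f 75 b2 79 00.
K' ⊕ ipad = 39 43 84 4f 36; K' ⊕ opad = 53 29 ee 25 5c.
m1: inner = H(39 43 84 4f 36 5e) = e3; tag = H(53 29 ee 25 5c e3) = ce
m2: inner = H(39 43 84 4f 36 5a) = df; tag = H(53 29 ee 25 5c df) = ca ← matches
m3: inner = H(39 43 84 4f 36 62) = e7; tag = H(53 29 ee 25 5c e7) = d2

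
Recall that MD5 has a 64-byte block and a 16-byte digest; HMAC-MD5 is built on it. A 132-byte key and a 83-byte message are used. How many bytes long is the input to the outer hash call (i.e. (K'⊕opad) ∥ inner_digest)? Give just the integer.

Key is 132 > 64 bytes, so it is hashed to 16 bytes then zero-padded to 64: |K'| = 64.
Outer input = (K'⊕opad) ∥ H(inner) → 64 + 16 = 80 bytes.

80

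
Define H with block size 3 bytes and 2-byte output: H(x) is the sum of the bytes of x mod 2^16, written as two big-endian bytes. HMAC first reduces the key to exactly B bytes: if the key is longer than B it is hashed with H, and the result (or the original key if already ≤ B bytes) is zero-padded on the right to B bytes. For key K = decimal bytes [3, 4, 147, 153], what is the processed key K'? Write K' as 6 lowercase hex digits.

|K| = 4 > B = 3, so first hash the key.
H(K): sum = 3+4+147+153 = 307 → 01 33.
Zero-pad H(K) = 01 33 to 3 bytes: K' = 01 33 00.

013300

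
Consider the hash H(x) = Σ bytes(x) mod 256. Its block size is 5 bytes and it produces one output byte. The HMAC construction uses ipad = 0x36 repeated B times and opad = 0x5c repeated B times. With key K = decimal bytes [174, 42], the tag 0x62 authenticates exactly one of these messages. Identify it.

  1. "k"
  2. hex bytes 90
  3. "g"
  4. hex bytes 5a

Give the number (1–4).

2

Key decimal bytes [174, 42] = ae 2a is 2 bytes ≤ B = 5; zero-pad to 5 bytes: K' = ae 2a 00 00 00.
K' ⊕ ipad = 98 1c 36 36 36; K' ⊕ opad = f2 76 5c 5c 5c.
m1: inner = H(98 1c 36 36 36 6b) = c1; tag = H(f2 76 5c 5c 5c c1) = 3d
m2: inner = H(98 1c 36 36 36 90) = e6; tag = H(f2 76 5c 5c 5c e6) = 62 ← matches
m3: inner = H(98 1c 36 36 36 67) = bd; tag = H(f2 76 5c 5c 5c bd) = 39
m4: inner = H(98 1c 36 36 36 5a) = b0; tag = H(f2 76 5c 5c 5c b0) = 2c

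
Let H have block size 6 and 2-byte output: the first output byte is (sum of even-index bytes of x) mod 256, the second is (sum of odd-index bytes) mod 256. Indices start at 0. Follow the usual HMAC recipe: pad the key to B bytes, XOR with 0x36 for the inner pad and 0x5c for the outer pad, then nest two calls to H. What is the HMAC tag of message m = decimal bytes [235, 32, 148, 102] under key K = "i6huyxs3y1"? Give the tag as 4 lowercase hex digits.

0d36

Key "i6huyxs3y1" = 69 36 68 75 79 78 73 33 79 31 is 10 bytes > B = 6, so hash it first: H(key) = 36 87, then zero-pad to 6 bytes: K' = 36 87 00 00 00 00.
K' ⊕ ipad = 00 b1 36 36 36 36.  K' ⊕ opad = 6a db 5c 5c 5c 5c.
Inner input = (K'⊕ipad) ∥ m = 00 b1 36 36 36 36 ∥ eb 20 94 66.
Inner hash: even-index sum = 491 mod 256 = 235; odd-index sum = 419 mod 256 = 163 → eb a3.
Outer input = (K'⊕opad) ∥ inner = 6a db 5c 5c 5c 5c ∥ eb a3.
Outer hash (tag): even-index sum = 525 mod 256 = 13; odd-index sum = 566 mod 256 = 54 → 0d 36.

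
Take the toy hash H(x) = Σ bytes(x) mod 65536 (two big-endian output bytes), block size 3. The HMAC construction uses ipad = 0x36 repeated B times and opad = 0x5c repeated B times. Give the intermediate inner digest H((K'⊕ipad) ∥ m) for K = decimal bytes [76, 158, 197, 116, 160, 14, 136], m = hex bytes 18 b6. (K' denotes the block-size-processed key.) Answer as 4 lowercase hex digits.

01a8

Key decimal bytes [76, 158, 197, 116, 160, 14, 136] = 4c 9e c5 74 a0 0e 88 is 7 bytes > B = 3, so hash it first: H(key) = 03 59, then zero-pad to 3 bytes: K' = 03 59 00.
K' ⊕ ipad = 35 6f 36.
Inner input = 35 6f 36 ∥ 18 b6.
Inner hash: sum = 53+111+54+24+182 = 424 → 01 a8.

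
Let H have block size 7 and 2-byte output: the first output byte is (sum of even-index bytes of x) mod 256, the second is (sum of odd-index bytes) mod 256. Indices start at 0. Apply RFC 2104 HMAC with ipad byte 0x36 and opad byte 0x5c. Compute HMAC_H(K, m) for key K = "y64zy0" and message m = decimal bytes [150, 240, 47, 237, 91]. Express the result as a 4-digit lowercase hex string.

80af

Key "y64zy0" = 79 36 34 7a 79 30 is 6 bytes ≤ B = 7; zero-pad to 7 bytes: K' = 79 36 34 7a 79 30 00.
K' ⊕ ipad = 4f 00 02 4c 4f 06 36.  K' ⊕ opad = 25 6a 68 26 25 6c 5c.
Inner input = (K'⊕ipad) ∥ m = 4f 00 02 4c 4f 06 36 ∥ 96 f0 2f ed 5b.
Inner hash: even-index sum = 691 mod 256 = 179; odd-index sum = 370 mod 256 = 114 → b3 72.
Outer input = (K'⊕opad) ∥ inner = 25 6a 68 26 25 6c 5c ∥ b3 72.
Outer hash (tag): even-index sum = 384 mod 256 = 128; odd-index sum = 431 mod 256 = 175 → 80 af.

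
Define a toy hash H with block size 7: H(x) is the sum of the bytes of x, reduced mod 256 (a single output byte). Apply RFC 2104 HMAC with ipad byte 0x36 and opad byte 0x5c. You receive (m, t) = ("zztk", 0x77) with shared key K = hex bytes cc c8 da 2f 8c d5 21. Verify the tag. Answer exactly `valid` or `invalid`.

Key hex bytes cc c8 da 2f 8c d5 21 is exactly B = 7 bytes: K' = cc c8 da 2f 8c d5 21.
K' ⊕ ipad = fa fe ec 19 ba e3 17; K' ⊕ opad = 90 94 86 73 d0 89 7d.
Inner hash: sum = 250+254+236+25+186+227+23+122+122+116+107 = 1668; mod 256 = 132 → 84.
Outer hash (recomputed tag): sum = 144+148+134+115+208+137+125+132 = 1143; mod 256 = 119 → 77.
Recomputed tag = 77; claimed = 77 → match.

valid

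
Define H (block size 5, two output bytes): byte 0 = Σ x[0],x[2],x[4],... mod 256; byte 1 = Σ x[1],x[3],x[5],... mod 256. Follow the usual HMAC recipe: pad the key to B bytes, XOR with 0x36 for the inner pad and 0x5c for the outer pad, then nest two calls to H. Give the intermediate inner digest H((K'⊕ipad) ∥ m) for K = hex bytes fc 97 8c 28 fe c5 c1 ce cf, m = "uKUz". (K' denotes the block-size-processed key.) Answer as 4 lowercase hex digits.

5164

Key hex bytes fc 97 8c 28 fe c5 c1 ce cf is 9 bytes > B = 5, so hash it first: H(key) = 16 52, then zero-pad to 5 bytes: K' = 16 52 00 00 00.
K' ⊕ ipad = 20 64 36 36 36.
Inner input = 20 64 36 36 36 ∥ 75 4b 55 7a.
Inner hash: even-index sum = 337 mod 256 = 81; odd-index sum = 356 mod 256 = 100 → 51 64.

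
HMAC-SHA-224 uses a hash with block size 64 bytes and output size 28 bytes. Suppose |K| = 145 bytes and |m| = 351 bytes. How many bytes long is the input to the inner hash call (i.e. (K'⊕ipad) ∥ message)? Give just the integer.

Key is 145 > 64 bytes, so it is hashed to 28 bytes then zero-padded to 64: |K'| = 64.
Inner input = (K'⊕ipad) ∥ m → 64 + 351 = 415 bytes.

415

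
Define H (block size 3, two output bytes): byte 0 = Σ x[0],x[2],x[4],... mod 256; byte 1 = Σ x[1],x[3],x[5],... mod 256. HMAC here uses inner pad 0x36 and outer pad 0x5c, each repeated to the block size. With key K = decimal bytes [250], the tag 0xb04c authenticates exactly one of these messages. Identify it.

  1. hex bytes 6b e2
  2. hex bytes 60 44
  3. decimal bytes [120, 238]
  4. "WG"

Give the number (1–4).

Key decimal bytes [250] = fa is 1 byte ≤ B = 3; zero-pad to 3 bytes: K' = fa 00 00.
K' ⊕ ipad = cc 36 36; K' ⊕ opad = a6 5c 5c.
m1: inner = H(cc 36 36 6b e2) = e4 a1; tag = H(a6 5c 5c e4 a1) = a340
m2: inner = H(cc 36 36 60 44) = 46 96; tag = H(a6 5c 5c 46 96) = 98a2
m3: inner = H(cc 36 36 78 ee) = f0 ae; tag = H(a6 5c 5c f0 ae) = b04c ← matches
m4: inner = H(cc 36 36 57 47) = 49 8d; tag = H(a6 5c 5c 49 8d) = 8fa5

3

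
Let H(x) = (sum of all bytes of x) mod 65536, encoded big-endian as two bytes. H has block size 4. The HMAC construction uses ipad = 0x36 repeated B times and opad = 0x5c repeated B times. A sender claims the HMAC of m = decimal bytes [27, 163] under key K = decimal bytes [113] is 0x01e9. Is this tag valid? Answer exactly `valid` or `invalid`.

valid

Key decimal bytes [113] = 71 is 1 byte ≤ B = 4; zero-pad to 4 bytes: K' = 71 00 00 00.
K' ⊕ ipad = 47 36 36 36; K' ⊕ opad = 2d 5c 5c 5c.
Inner hash: sum = 71+54+54+54+27+163 = 423 → 01 a7.
Outer hash (recomputed tag): sum = 45+92+92+92+1+167 = 489 → 01 e9.
Recomputed tag = 01e9; claimed = 01e9 → match.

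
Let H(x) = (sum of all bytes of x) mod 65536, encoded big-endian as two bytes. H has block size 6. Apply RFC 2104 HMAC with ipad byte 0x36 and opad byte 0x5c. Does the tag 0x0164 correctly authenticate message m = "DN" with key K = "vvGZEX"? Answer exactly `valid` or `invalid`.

valid

Key "vvGZEX" = 76 76 47 5a 45 58 is exactly B = 6 bytes: K' = 76 76 47 5a 45 58.
K' ⊕ ipad = 40 40 71 6c 73 6e; K' ⊕ opad = 2a 2a 1b 06 19 04.
Inner hash: sum = 64+64+113+108+115+110+68+78 = 720 → 02 d0.
Outer hash (recomputed tag): sum = 42+42+27+6+25+4+2+208 = 356 → 01 64.
Recomputed tag = 0164; claimed = 0164 → match.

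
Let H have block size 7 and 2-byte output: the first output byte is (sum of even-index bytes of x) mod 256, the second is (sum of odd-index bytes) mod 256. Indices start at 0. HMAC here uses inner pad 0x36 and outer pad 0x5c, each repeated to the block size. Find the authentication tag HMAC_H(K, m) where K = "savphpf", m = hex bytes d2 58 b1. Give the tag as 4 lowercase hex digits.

2d20

Key "savphpf" = 73 61 76 70 68 70 66 is exactly B = 7 bytes: K' = 73 61 76 70 68 70 66.
K' ⊕ ipad = 45 57 40 46 5e 46 50.  K' ⊕ opad = 2f 3d 2a 2c 34 2c 3a.
Inner input = (K'⊕ipad) ∥ m = 45 57 40 46 5e 46 50 ∥ d2 58 b1.
Inner hash: even-index sum = 395 mod 256 = 139; odd-index sum = 614 mod 256 = 102 → 8b 66.
Outer input = (K'⊕opad) ∥ inner = 2f 3d 2a 2c 34 2c 3a ∥ 8b 66.
Outer hash (tag): even-index sum = 301 mod 256 = 45; odd-index sum = 288 mod 256 = 32 → 2d 20.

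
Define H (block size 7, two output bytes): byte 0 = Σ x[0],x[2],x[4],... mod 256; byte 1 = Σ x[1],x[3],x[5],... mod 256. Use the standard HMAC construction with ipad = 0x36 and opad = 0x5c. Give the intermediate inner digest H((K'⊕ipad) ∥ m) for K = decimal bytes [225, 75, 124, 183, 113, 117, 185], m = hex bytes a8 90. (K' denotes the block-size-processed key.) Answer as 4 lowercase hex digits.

87e9

Key decimal bytes [225, 75, 124, 183, 113, 117, 185] = e1 4b 7c b7 71 75 b9 is exactly B = 7 bytes: K' = e1 4b 7c b7 71 75 b9.
K' ⊕ ipad = d7 7d 4a 81 47 43 8f.
Inner input = d7 7d 4a 81 47 43 8f ∥ a8 90.
Inner hash: even-index sum = 647 mod 256 = 135; odd-index sum = 489 mod 256 = 233 → 87 e9.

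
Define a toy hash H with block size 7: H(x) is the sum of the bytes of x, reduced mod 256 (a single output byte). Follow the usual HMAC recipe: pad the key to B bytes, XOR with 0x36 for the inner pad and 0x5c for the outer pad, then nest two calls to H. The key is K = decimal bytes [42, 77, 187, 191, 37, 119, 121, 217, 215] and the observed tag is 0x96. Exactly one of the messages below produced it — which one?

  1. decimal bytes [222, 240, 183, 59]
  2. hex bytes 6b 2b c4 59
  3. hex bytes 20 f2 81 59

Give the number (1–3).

1

Key decimal bytes [42, 77, 187, 191, 37, 119, 121, 217, 215] = 2a 4d bb bf 25 77 79 d9 d7 is 9 bytes > B = 7, so hash it first: H(key) = b6, then zero-pad to 7 bytes: K' = b6 00 00 00 00 00 00.
K' ⊕ ipad = 80 36 36 36 36 36 36; K' ⊕ opad = ea 5c 5c 5c 5c 5c 5c.
m1: inner = H(80 36 36 36 36 36 36 de f0 b7 3b) = 84; tag = H(ea 5c 5c 5c 5c 5c 5c 84) = 96 ← matches
m2: inner = H(80 36 36 36 36 36 36 6b 2b c4 59) = 77; tag = H(ea 5c 5c 5c 5c 5c 5c 77) = 89
m3: inner = H(80 36 36 36 36 36 36 20 f2 81 59) = b0; tag = H(ea 5c 5c 5c 5c 5c 5c b0) = c2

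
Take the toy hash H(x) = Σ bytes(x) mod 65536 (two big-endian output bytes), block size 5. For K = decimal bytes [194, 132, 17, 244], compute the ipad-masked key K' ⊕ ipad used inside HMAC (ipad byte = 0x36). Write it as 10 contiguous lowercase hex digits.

Key decimal bytes [194, 132, 17, 244] = c2 84 11 f4 is 4 bytes ≤ B = 5; zero-pad to 5 bytes: K' = c2 84 11 f4 00.
XOR each byte with 0x36: c2⊕36=f4, 84⊕36=b2, 11⊕36=27, f4⊕36=c2, 00⊕36=36.

f4b227c236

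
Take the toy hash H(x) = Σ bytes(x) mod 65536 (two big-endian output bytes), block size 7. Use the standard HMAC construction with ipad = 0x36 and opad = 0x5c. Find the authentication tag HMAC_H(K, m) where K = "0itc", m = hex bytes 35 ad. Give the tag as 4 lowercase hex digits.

029e

Key "0itc" = 30 69 74 63 is 4 bytes ≤ B = 7; zero-pad to 7 bytes: K' = 30 69 74 63 00 00 00.
K' ⊕ ipad = 06 5f 42 55 36 36 36.  K' ⊕ opad = 6c 35 28 3f 5c 5c 5c.
Inner input = (K'⊕ipad) ∥ m = 06 5f 42 55 36 36 36 ∥ 35 ad.
Inner hash: sum = 6+95+66+85+54+54+54+53+173 = 640 → 02 80.
Outer input = (K'⊕opad) ∥ inner = 6c 35 28 3f 5c 5c 5c ∥ 02 80.
Outer hash (tag): sum = 108+53+40+63+92+92+92+2+128 = 670 → 02 9e.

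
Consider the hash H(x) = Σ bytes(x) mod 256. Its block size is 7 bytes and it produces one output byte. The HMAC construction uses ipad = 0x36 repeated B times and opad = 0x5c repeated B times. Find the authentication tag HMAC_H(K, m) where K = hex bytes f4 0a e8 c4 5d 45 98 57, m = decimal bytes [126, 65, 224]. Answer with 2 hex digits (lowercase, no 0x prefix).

7f

Key hex bytes f4 0a e8 c4 5d 45 98 57 is 8 bytes > B = 7, so hash it first: H(key) = 3b, then zero-pad to 7 bytes: K' = 3b 00 00 00 00 00 00.
K' ⊕ ipad = 0d 36 36 36 36 36 36.  K' ⊕ opad = 67 5c 5c 5c 5c 5c 5c.
Inner input = (K'⊕ipad) ∥ m = 0d 36 36 36 36 36 36 ∥ 7e 41 e0.
Inner hash: sum = 13+54+54+54+54+54+54+126+65+224 = 752; mod 256 = 240 → f0.
Outer input = (K'⊕opad) ∥ inner = 67 5c 5c 5c 5c 5c 5c ∥ f0.
Outer hash (tag): sum = 103+92+92+92+92+92+92+240 = 895; mod 256 = 127 → 7f.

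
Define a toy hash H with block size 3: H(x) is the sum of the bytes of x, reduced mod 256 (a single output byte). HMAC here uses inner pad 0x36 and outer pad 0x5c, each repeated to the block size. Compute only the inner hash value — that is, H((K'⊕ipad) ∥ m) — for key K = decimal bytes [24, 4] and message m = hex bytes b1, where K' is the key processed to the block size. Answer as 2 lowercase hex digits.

Key decimal bytes [24, 4] = 18 04 is 2 bytes ≤ B = 3; zero-pad to 3 bytes: K' = 18 04 00.
K' ⊕ ipad = 2e 32 36.
Inner input = 2e 32 36 ∥ b1.
Inner hash: sum = 46+50+54+177 = 327; mod 256 = 71 → 47.

47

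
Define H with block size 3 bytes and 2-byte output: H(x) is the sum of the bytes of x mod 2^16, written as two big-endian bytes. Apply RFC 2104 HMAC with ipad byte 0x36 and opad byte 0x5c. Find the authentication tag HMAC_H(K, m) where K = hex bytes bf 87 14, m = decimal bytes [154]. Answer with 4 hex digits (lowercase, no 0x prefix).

02fd

Key hex bytes bf 87 14 is exactly B = 3 bytes: K' = bf 87 14.
K' ⊕ ipad = 89 b1 22.  K' ⊕ opad = e3 db 48.
Inner input = (K'⊕ipad) ∥ m = 89 b1 22 ∥ 9a.
Inner hash: sum = 137+177+34+154 = 502 → 01 f6.
Outer input = (K'⊕opad) ∥ inner = e3 db 48 ∥ 01 f6.
Outer hash (tag): sum = 227+219+72+1+246 = 765 → 02 fd.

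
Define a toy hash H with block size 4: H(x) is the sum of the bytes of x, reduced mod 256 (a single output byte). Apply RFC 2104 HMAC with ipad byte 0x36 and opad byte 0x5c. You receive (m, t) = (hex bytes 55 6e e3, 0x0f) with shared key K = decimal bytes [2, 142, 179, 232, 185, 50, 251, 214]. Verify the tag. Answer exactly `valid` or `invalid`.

invalid

Key decimal bytes [2, 142, 179, 232, 185, 50, 251, 214] = 02 8e b3 e8 b9 32 fb d6 is 8 bytes > B = 4, so hash it first: H(key) = e7, then zero-pad to 4 bytes: K' = e7 00 00 00.
K' ⊕ ipad = d1 36 36 36; K' ⊕ opad = bb 5c 5c 5c.
Inner hash: sum = 209+54+54+54+85+110+227 = 793; mod 256 = 25 → 19.
Outer hash (recomputed tag): sum = 187+92+92+92+25 = 488; mod 256 = 232 → e8.
Recomputed tag = e8; claimed = 0f → mismatch.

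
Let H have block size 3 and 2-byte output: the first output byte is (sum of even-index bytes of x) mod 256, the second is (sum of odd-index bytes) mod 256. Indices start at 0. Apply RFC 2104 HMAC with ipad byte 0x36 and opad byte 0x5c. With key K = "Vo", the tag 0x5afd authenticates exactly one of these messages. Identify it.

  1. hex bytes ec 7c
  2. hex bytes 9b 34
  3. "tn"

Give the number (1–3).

2

Key "Vo" = 56 6f is 2 bytes ≤ B = 3; zero-pad to 3 bytes: K' = 56 6f 00.
K' ⊕ ipad = 60 59 36; K' ⊕ opad = 0a 33 5c.
m1: inner = H(60 59 36 ec 7c) = 12 45; tag = H(0a 33 5c 12 45) = ab45
m2: inner = H(60 59 36 9b 34) = ca f4; tag = H(0a 33 5c ca f4) = 5afd ← matches
m3: inner = H(60 59 36 74 6e) = 04 cd; tag = H(0a 33 5c 04 cd) = 3337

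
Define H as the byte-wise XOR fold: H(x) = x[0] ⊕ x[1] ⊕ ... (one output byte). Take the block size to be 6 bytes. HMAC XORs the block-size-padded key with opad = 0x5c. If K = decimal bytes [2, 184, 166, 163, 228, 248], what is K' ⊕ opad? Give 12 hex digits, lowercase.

5ee4faffb8a4

Key decimal bytes [2, 184, 166, 163, 228, 248] = 02 b8 a6 a3 e4 f8 is exactly B = 6 bytes: K' = 02 b8 a6 a3 e4 f8.
XOR each byte with 0x5c: 02⊕5c=5e, b8⊕5c=e4, a6⊕5c=fa, a3⊕5c=ff, e4⊕5c=b8, f8⊕5c=a4.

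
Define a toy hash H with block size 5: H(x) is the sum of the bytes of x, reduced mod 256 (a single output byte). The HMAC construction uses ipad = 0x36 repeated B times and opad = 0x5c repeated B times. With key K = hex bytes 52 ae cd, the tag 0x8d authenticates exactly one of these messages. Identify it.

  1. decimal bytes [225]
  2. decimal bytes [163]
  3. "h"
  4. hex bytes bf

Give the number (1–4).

1

Key hex bytes 52 ae cd is 3 bytes ≤ B = 5; zero-pad to 5 bytes: K' = 52 ae cd 00 00.
K' ⊕ ipad = 64 98 fb 36 36; K' ⊕ opad = 0e f2 91 5c 5c.
m1: inner = H(64 98 fb 36 36 e1) = 44; tag = H(0e f2 91 5c 5c 44) = 8d ← matches
m2: inner = H(64 98 fb 36 36 a3) = 06; tag = H(0e f2 91 5c 5c 06) = 4f
m3: inner = H(64 98 fb 36 36 68) = cb; tag = H(0e f2 91 5c 5c cb) = 14
m4: inner = H(64 98 fb 36 36 bf) = 22; tag = H(0e f2 91 5c 5c 22) = 6b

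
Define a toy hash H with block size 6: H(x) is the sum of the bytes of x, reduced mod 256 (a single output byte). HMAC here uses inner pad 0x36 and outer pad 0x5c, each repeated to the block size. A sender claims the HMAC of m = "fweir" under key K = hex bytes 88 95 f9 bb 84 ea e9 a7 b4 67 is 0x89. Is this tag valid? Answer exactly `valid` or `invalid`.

Key hex bytes 88 95 f9 bb 84 ea e9 a7 b4 67 is 10 bytes > B = 6, so hash it first: H(key) = ea, then zero-pad to 6 bytes: K' = ea 00 00 00 00 00.
K' ⊕ ipad = dc 36 36 36 36 36; K' ⊕ opad = b6 5c 5c 5c 5c 5c.
Inner hash: sum = 220+54+54+54+54+54+102+119+101+105+114 = 1031; mod 256 = 7 → 07.
Outer hash (recomputed tag): sum = 182+92+92+92+92+92+7 = 649; mod 256 = 137 → 89.
Recomputed tag = 89; claimed = 89 → match.

valid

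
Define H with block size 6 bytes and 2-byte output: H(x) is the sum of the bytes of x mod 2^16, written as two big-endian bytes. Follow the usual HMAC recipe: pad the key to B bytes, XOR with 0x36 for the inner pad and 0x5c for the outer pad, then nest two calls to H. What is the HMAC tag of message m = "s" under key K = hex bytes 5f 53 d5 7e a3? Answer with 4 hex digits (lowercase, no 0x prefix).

0252

Key hex bytes 5f 53 d5 7e a3 is 5 bytes ≤ B = 6; zero-pad to 6 bytes: K' = 5f 53 d5 7e a3 00.
K' ⊕ ipad = 69 65 e3 48 95 36.  K' ⊕ opad = 03 0f 89 22 ff 5c.
Inner input = (K'⊕ipad) ∥ m = 69 65 e3 48 95 36 ∥ 73.
Inner hash: sum = 105+101+227+72+149+54+115 = 823 → 03 37.
Outer input = (K'⊕opad) ∥ inner = 03 0f 89 22 ff 5c ∥ 03 37.
Outer hash (tag): sum = 3+15+137+34+255+92+3+55 = 594 → 02 52.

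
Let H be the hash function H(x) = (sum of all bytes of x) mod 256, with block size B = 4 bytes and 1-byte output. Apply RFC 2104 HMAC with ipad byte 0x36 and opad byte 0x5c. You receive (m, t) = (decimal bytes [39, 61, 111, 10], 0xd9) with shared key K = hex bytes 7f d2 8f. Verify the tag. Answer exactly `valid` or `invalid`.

valid

Key hex bytes 7f d2 8f is 3 bytes ≤ B = 4; zero-pad to 4 bytes: K' = 7f d2 8f 00.
K' ⊕ ipad = 49 e4 b9 36; K' ⊕ opad = 23 8e d3 5c.
Inner hash: sum = 73+228+185+54+39+61+111+10 = 761; mod 256 = 249 → f9.
Outer hash (recomputed tag): sum = 35+142+211+92+249 = 729; mod 256 = 217 → d9.
Recomputed tag = d9; claimed = d9 → match.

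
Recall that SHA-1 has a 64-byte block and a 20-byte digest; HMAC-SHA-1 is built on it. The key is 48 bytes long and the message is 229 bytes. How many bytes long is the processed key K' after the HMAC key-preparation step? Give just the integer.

64

Key is 48 ≤ 64 bytes, zero-padded: |K'| = 64.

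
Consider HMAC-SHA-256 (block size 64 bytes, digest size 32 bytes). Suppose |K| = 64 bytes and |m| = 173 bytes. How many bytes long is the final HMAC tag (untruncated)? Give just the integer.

The tag is one SHA-256 digest: 32 bytes.

32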